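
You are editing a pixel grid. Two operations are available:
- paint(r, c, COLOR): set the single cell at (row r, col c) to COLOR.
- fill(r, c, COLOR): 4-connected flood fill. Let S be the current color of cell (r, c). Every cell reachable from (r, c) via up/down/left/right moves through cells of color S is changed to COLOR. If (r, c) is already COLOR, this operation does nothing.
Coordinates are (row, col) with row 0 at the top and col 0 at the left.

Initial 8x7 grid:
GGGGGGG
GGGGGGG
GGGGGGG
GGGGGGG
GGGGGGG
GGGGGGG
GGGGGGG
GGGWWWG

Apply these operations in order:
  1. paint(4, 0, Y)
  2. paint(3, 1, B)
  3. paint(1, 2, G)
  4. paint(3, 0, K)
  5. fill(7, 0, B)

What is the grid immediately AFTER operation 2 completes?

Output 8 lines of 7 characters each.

Answer: GGGGGGG
GGGGGGG
GGGGGGG
GBGGGGG
YGGGGGG
GGGGGGG
GGGGGGG
GGGWWWG

Derivation:
After op 1 paint(4,0,Y):
GGGGGGG
GGGGGGG
GGGGGGG
GGGGGGG
YGGGGGG
GGGGGGG
GGGGGGG
GGGWWWG
After op 2 paint(3,1,B):
GGGGGGG
GGGGGGG
GGGGGGG
GBGGGGG
YGGGGGG
GGGGGGG
GGGGGGG
GGGWWWG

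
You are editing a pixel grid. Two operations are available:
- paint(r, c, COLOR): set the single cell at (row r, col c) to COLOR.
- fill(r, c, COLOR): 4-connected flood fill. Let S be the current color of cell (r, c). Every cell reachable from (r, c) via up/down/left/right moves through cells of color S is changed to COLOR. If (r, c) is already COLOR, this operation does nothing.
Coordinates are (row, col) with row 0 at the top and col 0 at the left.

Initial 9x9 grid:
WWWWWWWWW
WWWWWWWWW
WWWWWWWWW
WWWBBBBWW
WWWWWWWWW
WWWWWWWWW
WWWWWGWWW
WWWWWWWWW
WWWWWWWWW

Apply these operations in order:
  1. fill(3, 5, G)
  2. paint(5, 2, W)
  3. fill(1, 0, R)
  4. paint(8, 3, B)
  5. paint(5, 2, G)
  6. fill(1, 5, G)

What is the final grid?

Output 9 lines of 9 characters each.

After op 1 fill(3,5,G) [4 cells changed]:
WWWWWWWWW
WWWWWWWWW
WWWWWWWWW
WWWGGGGWW
WWWWWWWWW
WWWWWWWWW
WWWWWGWWW
WWWWWWWWW
WWWWWWWWW
After op 2 paint(5,2,W):
WWWWWWWWW
WWWWWWWWW
WWWWWWWWW
WWWGGGGWW
WWWWWWWWW
WWWWWWWWW
WWWWWGWWW
WWWWWWWWW
WWWWWWWWW
After op 3 fill(1,0,R) [76 cells changed]:
RRRRRRRRR
RRRRRRRRR
RRRRRRRRR
RRRGGGGRR
RRRRRRRRR
RRRRRRRRR
RRRRRGRRR
RRRRRRRRR
RRRRRRRRR
After op 4 paint(8,3,B):
RRRRRRRRR
RRRRRRRRR
RRRRRRRRR
RRRGGGGRR
RRRRRRRRR
RRRRRRRRR
RRRRRGRRR
RRRRRRRRR
RRRBRRRRR
After op 5 paint(5,2,G):
RRRRRRRRR
RRRRRRRRR
RRRRRRRRR
RRRGGGGRR
RRRRRRRRR
RRGRRRRRR
RRRRRGRRR
RRRRRRRRR
RRRBRRRRR
After op 6 fill(1,5,G) [74 cells changed]:
GGGGGGGGG
GGGGGGGGG
GGGGGGGGG
GGGGGGGGG
GGGGGGGGG
GGGGGGGGG
GGGGGGGGG
GGGGGGGGG
GGGBGGGGG

Answer: GGGGGGGGG
GGGGGGGGG
GGGGGGGGG
GGGGGGGGG
GGGGGGGGG
GGGGGGGGG
GGGGGGGGG
GGGGGGGGG
GGGBGGGGG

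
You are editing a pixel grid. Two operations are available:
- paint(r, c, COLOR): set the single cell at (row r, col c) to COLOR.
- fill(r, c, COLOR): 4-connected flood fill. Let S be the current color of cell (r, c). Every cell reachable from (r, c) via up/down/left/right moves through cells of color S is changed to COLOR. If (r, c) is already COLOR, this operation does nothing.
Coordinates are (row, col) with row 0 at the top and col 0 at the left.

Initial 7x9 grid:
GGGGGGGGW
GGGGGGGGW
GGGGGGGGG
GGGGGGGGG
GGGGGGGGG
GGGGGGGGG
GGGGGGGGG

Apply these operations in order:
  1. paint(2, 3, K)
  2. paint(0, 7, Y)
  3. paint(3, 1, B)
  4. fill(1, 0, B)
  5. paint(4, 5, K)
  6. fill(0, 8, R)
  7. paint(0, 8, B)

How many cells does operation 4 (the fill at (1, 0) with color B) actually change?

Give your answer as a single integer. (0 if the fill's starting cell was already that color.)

Answer: 58

Derivation:
After op 1 paint(2,3,K):
GGGGGGGGW
GGGGGGGGW
GGGKGGGGG
GGGGGGGGG
GGGGGGGGG
GGGGGGGGG
GGGGGGGGG
After op 2 paint(0,7,Y):
GGGGGGGYW
GGGGGGGGW
GGGKGGGGG
GGGGGGGGG
GGGGGGGGG
GGGGGGGGG
GGGGGGGGG
After op 3 paint(3,1,B):
GGGGGGGYW
GGGGGGGGW
GGGKGGGGG
GBGGGGGGG
GGGGGGGGG
GGGGGGGGG
GGGGGGGGG
After op 4 fill(1,0,B) [58 cells changed]:
BBBBBBBYW
BBBBBBBBW
BBBKBBBBB
BBBBBBBBB
BBBBBBBBB
BBBBBBBBB
BBBBBBBBB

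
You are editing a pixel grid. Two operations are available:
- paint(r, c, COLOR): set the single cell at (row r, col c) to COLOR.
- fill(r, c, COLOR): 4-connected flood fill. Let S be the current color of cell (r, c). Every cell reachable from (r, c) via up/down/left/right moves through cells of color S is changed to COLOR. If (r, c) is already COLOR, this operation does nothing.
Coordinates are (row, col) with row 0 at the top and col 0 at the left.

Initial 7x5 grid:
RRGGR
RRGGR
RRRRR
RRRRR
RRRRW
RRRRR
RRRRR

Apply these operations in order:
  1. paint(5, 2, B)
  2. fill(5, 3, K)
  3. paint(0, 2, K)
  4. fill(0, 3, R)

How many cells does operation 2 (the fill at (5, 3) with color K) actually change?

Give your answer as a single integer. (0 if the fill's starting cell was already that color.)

After op 1 paint(5,2,B):
RRGGR
RRGGR
RRRRR
RRRRR
RRRRW
RRBRR
RRRRR
After op 2 fill(5,3,K) [29 cells changed]:
KKGGK
KKGGK
KKKKK
KKKKK
KKKKW
KKBKK
KKKKK

Answer: 29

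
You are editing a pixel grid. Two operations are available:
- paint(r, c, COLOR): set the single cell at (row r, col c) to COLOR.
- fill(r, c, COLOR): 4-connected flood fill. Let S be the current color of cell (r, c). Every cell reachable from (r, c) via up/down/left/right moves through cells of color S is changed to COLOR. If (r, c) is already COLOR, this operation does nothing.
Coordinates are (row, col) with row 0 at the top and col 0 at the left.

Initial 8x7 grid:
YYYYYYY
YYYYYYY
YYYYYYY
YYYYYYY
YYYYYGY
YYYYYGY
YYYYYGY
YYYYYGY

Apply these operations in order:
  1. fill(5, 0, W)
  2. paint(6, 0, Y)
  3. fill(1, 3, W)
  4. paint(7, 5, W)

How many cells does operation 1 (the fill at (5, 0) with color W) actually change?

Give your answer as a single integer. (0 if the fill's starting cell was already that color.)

Answer: 52

Derivation:
After op 1 fill(5,0,W) [52 cells changed]:
WWWWWWW
WWWWWWW
WWWWWWW
WWWWWWW
WWWWWGW
WWWWWGW
WWWWWGW
WWWWWGW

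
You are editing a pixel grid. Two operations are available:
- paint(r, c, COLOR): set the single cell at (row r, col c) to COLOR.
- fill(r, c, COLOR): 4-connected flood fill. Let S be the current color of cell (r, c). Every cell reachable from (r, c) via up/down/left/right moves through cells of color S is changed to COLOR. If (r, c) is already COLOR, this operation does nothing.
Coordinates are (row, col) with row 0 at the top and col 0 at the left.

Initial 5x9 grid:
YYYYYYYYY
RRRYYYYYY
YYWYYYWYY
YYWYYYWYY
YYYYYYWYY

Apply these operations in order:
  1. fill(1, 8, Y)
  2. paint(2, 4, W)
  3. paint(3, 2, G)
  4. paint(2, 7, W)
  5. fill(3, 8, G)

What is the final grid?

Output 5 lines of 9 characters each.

Answer: GGGGGGGGG
RRRGGGGGG
GGWGWGWWG
GGGGGGWGG
GGGGGGWGG

Derivation:
After op 1 fill(1,8,Y) [0 cells changed]:
YYYYYYYYY
RRRYYYYYY
YYWYYYWYY
YYWYYYWYY
YYYYYYWYY
After op 2 paint(2,4,W):
YYYYYYYYY
RRRYYYYYY
YYWYWYWYY
YYWYYYWYY
YYYYYYWYY
After op 3 paint(3,2,G):
YYYYYYYYY
RRRYYYYYY
YYWYWYWYY
YYGYYYWYY
YYYYYYWYY
After op 4 paint(2,7,W):
YYYYYYYYY
RRRYYYYYY
YYWYWYWWY
YYGYYYWYY
YYYYYYWYY
After op 5 fill(3,8,G) [35 cells changed]:
GGGGGGGGG
RRRGGGGGG
GGWGWGWWG
GGGGGGWGG
GGGGGGWGG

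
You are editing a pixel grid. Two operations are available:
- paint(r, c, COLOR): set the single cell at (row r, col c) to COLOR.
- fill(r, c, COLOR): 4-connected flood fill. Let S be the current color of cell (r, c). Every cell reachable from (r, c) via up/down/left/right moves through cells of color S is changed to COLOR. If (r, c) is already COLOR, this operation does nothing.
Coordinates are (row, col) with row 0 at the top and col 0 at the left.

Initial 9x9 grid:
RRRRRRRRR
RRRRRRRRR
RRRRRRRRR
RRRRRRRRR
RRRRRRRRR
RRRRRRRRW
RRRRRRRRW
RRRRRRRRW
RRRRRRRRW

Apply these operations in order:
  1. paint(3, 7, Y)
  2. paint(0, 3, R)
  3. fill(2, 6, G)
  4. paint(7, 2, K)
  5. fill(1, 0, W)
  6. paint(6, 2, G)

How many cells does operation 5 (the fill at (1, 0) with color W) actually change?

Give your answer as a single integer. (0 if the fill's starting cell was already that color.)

Answer: 75

Derivation:
After op 1 paint(3,7,Y):
RRRRRRRRR
RRRRRRRRR
RRRRRRRRR
RRRRRRRYR
RRRRRRRRR
RRRRRRRRW
RRRRRRRRW
RRRRRRRRW
RRRRRRRRW
After op 2 paint(0,3,R):
RRRRRRRRR
RRRRRRRRR
RRRRRRRRR
RRRRRRRYR
RRRRRRRRR
RRRRRRRRW
RRRRRRRRW
RRRRRRRRW
RRRRRRRRW
After op 3 fill(2,6,G) [76 cells changed]:
GGGGGGGGG
GGGGGGGGG
GGGGGGGGG
GGGGGGGYG
GGGGGGGGG
GGGGGGGGW
GGGGGGGGW
GGGGGGGGW
GGGGGGGGW
After op 4 paint(7,2,K):
GGGGGGGGG
GGGGGGGGG
GGGGGGGGG
GGGGGGGYG
GGGGGGGGG
GGGGGGGGW
GGGGGGGGW
GGKGGGGGW
GGGGGGGGW
After op 5 fill(1,0,W) [75 cells changed]:
WWWWWWWWW
WWWWWWWWW
WWWWWWWWW
WWWWWWWYW
WWWWWWWWW
WWWWWWWWW
WWWWWWWWW
WWKWWWWWW
WWWWWWWWW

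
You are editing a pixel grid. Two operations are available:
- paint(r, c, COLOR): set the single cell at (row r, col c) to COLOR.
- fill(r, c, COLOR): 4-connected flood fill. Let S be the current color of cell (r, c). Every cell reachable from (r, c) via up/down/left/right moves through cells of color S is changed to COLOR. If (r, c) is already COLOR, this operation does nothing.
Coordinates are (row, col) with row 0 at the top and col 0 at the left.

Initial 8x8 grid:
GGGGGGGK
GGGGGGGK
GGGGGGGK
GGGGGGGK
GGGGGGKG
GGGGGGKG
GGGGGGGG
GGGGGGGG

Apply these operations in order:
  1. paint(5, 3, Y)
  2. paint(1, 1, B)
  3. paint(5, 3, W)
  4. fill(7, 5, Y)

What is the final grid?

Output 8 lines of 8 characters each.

Answer: YYYYYYYK
YBYYYYYK
YYYYYYYK
YYYYYYYK
YYYYYYKY
YYYWYYKY
YYYYYYYY
YYYYYYYY

Derivation:
After op 1 paint(5,3,Y):
GGGGGGGK
GGGGGGGK
GGGGGGGK
GGGGGGGK
GGGGGGKG
GGGYGGKG
GGGGGGGG
GGGGGGGG
After op 2 paint(1,1,B):
GGGGGGGK
GBGGGGGK
GGGGGGGK
GGGGGGGK
GGGGGGKG
GGGYGGKG
GGGGGGGG
GGGGGGGG
After op 3 paint(5,3,W):
GGGGGGGK
GBGGGGGK
GGGGGGGK
GGGGGGGK
GGGGGGKG
GGGWGGKG
GGGGGGGG
GGGGGGGG
After op 4 fill(7,5,Y) [56 cells changed]:
YYYYYYYK
YBYYYYYK
YYYYYYYK
YYYYYYYK
YYYYYYKY
YYYWYYKY
YYYYYYYY
YYYYYYYY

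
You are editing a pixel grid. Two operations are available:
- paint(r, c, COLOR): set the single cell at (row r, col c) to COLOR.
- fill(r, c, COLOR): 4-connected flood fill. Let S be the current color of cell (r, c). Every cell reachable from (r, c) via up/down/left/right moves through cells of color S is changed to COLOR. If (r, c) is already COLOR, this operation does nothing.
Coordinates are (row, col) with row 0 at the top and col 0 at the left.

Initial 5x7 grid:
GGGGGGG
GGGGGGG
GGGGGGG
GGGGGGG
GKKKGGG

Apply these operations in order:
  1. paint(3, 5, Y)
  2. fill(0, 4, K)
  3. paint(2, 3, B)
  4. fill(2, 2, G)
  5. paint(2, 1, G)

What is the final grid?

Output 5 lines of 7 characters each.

Answer: GGGGGGG
GGGGGGG
GGGBGGG
GGGGGYG
GGGGGGG

Derivation:
After op 1 paint(3,5,Y):
GGGGGGG
GGGGGGG
GGGGGGG
GGGGGYG
GKKKGGG
After op 2 fill(0,4,K) [31 cells changed]:
KKKKKKK
KKKKKKK
KKKKKKK
KKKKKYK
KKKKKKK
After op 3 paint(2,3,B):
KKKKKKK
KKKKKKK
KKKBKKK
KKKKKYK
KKKKKKK
After op 4 fill(2,2,G) [33 cells changed]:
GGGGGGG
GGGGGGG
GGGBGGG
GGGGGYG
GGGGGGG
After op 5 paint(2,1,G):
GGGGGGG
GGGGGGG
GGGBGGG
GGGGGYG
GGGGGGG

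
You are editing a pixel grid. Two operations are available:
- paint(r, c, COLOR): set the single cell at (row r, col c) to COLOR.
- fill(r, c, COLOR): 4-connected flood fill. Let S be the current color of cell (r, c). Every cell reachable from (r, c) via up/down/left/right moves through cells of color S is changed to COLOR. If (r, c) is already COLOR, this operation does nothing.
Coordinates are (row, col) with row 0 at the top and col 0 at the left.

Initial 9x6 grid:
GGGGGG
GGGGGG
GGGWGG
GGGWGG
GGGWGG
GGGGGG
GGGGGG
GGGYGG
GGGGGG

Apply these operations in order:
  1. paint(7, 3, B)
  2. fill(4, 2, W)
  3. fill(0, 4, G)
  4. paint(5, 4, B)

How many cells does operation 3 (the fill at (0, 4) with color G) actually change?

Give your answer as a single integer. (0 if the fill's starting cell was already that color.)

After op 1 paint(7,3,B):
GGGGGG
GGGGGG
GGGWGG
GGGWGG
GGGWGG
GGGGGG
GGGGGG
GGGBGG
GGGGGG
After op 2 fill(4,2,W) [50 cells changed]:
WWWWWW
WWWWWW
WWWWWW
WWWWWW
WWWWWW
WWWWWW
WWWWWW
WWWBWW
WWWWWW
After op 3 fill(0,4,G) [53 cells changed]:
GGGGGG
GGGGGG
GGGGGG
GGGGGG
GGGGGG
GGGGGG
GGGGGG
GGGBGG
GGGGGG

Answer: 53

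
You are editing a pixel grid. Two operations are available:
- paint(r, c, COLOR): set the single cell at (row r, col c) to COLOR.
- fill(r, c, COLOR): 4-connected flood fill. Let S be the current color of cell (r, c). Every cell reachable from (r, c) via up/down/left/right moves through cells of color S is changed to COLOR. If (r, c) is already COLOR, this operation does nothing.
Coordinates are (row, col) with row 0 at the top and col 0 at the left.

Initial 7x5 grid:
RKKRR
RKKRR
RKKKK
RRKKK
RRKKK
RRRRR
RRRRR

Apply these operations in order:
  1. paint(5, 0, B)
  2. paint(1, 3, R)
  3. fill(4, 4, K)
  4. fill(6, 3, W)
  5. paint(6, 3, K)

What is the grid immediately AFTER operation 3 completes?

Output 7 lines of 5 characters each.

After op 1 paint(5,0,B):
RKKRR
RKKRR
RKKKK
RRKKK
RRKKK
BRRRR
RRRRR
After op 2 paint(1,3,R):
RKKRR
RKKRR
RKKKK
RRKKK
RRKKK
BRRRR
RRRRR
After op 3 fill(4,4,K) [0 cells changed]:
RKKRR
RKKRR
RKKKK
RRKKK
RRKKK
BRRRR
RRRRR

Answer: RKKRR
RKKRR
RKKKK
RRKKK
RRKKK
BRRRR
RRRRR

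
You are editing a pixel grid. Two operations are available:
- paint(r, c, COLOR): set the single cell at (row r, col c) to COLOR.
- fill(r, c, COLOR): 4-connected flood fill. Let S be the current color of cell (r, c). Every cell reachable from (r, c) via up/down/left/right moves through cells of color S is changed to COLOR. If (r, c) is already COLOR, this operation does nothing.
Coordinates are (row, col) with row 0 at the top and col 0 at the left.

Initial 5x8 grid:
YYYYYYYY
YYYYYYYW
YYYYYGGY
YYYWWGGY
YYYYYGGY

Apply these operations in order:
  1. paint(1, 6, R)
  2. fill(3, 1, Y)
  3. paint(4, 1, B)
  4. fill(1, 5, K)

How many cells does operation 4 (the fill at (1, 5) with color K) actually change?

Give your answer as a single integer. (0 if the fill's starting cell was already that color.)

After op 1 paint(1,6,R):
YYYYYYYY
YYYYYYRW
YYYYYGGY
YYYWWGGY
YYYYYGGY
After op 2 fill(3,1,Y) [0 cells changed]:
YYYYYYYY
YYYYYYRW
YYYYYGGY
YYYWWGGY
YYYYYGGY
After op 3 paint(4,1,B):
YYYYYYYY
YYYYYYRW
YYYYYGGY
YYYWWGGY
YBYYYGGY
After op 4 fill(1,5,K) [26 cells changed]:
KKKKKKKK
KKKKKKRW
KKKKKGGY
KKKWWGGY
KBKKKGGY

Answer: 26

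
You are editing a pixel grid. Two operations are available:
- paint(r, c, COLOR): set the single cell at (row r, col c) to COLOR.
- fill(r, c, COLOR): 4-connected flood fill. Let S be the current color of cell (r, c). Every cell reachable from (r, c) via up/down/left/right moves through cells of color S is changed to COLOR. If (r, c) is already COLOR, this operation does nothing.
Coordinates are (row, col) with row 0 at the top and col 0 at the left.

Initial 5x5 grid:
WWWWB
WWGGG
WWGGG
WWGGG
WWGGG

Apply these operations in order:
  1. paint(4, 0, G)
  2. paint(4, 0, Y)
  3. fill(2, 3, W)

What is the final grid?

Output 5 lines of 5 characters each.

After op 1 paint(4,0,G):
WWWWB
WWGGG
WWGGG
WWGGG
GWGGG
After op 2 paint(4,0,Y):
WWWWB
WWGGG
WWGGG
WWGGG
YWGGG
After op 3 fill(2,3,W) [12 cells changed]:
WWWWB
WWWWW
WWWWW
WWWWW
YWWWW

Answer: WWWWB
WWWWW
WWWWW
WWWWW
YWWWW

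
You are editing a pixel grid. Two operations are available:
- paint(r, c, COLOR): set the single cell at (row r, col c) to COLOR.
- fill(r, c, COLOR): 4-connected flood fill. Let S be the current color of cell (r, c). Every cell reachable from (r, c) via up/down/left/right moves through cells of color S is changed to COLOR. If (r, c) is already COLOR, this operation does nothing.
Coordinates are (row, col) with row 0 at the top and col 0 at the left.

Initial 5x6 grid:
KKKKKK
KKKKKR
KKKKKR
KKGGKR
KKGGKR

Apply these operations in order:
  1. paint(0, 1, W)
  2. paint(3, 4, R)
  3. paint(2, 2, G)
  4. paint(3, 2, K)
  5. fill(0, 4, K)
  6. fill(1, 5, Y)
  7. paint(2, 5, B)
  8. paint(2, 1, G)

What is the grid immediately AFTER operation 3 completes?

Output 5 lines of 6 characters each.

After op 1 paint(0,1,W):
KWKKKK
KKKKKR
KKKKKR
KKGGKR
KKGGKR
After op 2 paint(3,4,R):
KWKKKK
KKKKKR
KKKKKR
KKGGRR
KKGGKR
After op 3 paint(2,2,G):
KWKKKK
KKKKKR
KKGKKR
KKGGRR
KKGGKR

Answer: KWKKKK
KKKKKR
KKGKKR
KKGGRR
KKGGKR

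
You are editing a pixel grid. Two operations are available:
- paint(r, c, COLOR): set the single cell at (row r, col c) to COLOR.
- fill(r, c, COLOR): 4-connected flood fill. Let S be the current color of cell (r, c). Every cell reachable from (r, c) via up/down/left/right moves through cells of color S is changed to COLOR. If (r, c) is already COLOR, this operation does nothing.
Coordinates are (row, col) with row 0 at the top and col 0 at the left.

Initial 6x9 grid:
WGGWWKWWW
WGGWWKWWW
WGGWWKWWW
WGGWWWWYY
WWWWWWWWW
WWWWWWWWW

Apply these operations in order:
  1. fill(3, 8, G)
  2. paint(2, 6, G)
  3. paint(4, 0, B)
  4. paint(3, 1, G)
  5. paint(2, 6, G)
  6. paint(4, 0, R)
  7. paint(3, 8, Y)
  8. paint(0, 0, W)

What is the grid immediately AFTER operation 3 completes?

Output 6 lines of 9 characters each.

After op 1 fill(3,8,G) [2 cells changed]:
WGGWWKWWW
WGGWWKWWW
WGGWWKWWW
WGGWWWWGG
WWWWWWWWW
WWWWWWWWW
After op 2 paint(2,6,G):
WGGWWKWWW
WGGWWKWWW
WGGWWKGWW
WGGWWWWGG
WWWWWWWWW
WWWWWWWWW
After op 3 paint(4,0,B):
WGGWWKWWW
WGGWWKWWW
WGGWWKGWW
WGGWWWWGG
BWWWWWWWW
WWWWWWWWW

Answer: WGGWWKWWW
WGGWWKWWW
WGGWWKGWW
WGGWWWWGG
BWWWWWWWW
WWWWWWWWW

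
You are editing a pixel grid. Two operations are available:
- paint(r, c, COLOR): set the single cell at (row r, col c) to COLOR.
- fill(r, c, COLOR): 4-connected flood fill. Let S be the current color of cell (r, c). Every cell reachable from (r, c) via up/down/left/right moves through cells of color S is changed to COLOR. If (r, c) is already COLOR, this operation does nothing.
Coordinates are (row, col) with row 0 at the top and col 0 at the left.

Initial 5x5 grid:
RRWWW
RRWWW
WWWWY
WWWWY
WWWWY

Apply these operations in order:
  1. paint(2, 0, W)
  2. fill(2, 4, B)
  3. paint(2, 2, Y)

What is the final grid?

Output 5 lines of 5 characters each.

Answer: RRWWW
RRWWW
WWYWB
WWWWB
WWWWB

Derivation:
After op 1 paint(2,0,W):
RRWWW
RRWWW
WWWWY
WWWWY
WWWWY
After op 2 fill(2,4,B) [3 cells changed]:
RRWWW
RRWWW
WWWWB
WWWWB
WWWWB
After op 3 paint(2,2,Y):
RRWWW
RRWWW
WWYWB
WWWWB
WWWWB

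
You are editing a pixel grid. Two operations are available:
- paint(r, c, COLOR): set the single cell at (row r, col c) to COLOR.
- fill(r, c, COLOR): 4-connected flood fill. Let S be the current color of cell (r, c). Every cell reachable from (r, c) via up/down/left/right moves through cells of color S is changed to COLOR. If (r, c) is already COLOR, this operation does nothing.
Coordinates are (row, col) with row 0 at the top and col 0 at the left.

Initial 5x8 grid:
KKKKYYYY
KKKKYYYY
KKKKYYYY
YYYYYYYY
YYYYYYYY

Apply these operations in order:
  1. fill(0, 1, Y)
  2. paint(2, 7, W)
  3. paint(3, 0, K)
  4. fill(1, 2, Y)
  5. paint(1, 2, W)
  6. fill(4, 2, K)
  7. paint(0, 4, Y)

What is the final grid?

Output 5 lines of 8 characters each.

Answer: KKKKYKKK
KKWKKKKK
KKKKKKKW
KKKKKKKK
KKKKKKKK

Derivation:
After op 1 fill(0,1,Y) [12 cells changed]:
YYYYYYYY
YYYYYYYY
YYYYYYYY
YYYYYYYY
YYYYYYYY
After op 2 paint(2,7,W):
YYYYYYYY
YYYYYYYY
YYYYYYYW
YYYYYYYY
YYYYYYYY
After op 3 paint(3,0,K):
YYYYYYYY
YYYYYYYY
YYYYYYYW
KYYYYYYY
YYYYYYYY
After op 4 fill(1,2,Y) [0 cells changed]:
YYYYYYYY
YYYYYYYY
YYYYYYYW
KYYYYYYY
YYYYYYYY
After op 5 paint(1,2,W):
YYYYYYYY
YYWYYYYY
YYYYYYYW
KYYYYYYY
YYYYYYYY
After op 6 fill(4,2,K) [37 cells changed]:
KKKKKKKK
KKWKKKKK
KKKKKKKW
KKKKKKKK
KKKKKKKK
After op 7 paint(0,4,Y):
KKKKYKKK
KKWKKKKK
KKKKKKKW
KKKKKKKK
KKKKKKKK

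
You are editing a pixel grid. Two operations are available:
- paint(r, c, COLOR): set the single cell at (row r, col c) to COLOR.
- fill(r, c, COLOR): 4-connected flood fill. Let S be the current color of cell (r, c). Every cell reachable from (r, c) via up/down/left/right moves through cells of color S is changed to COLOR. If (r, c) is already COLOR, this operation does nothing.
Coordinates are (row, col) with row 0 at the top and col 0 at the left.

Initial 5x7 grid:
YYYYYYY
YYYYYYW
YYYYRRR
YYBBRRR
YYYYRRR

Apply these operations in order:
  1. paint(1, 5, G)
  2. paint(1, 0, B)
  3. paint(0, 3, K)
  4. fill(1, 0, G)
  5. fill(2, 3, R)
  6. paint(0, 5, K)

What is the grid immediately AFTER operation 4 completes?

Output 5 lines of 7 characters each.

Answer: YYYKYYY
GYYYYGW
YYYYRRR
YYBBRRR
YYYYRRR

Derivation:
After op 1 paint(1,5,G):
YYYYYYY
YYYYYGW
YYYYRRR
YYBBRRR
YYYYRRR
After op 2 paint(1,0,B):
YYYYYYY
BYYYYGW
YYYYRRR
YYBBRRR
YYYYRRR
After op 3 paint(0,3,K):
YYYKYYY
BYYYYGW
YYYYRRR
YYBBRRR
YYYYRRR
After op 4 fill(1,0,G) [1 cells changed]:
YYYKYYY
GYYYYGW
YYYYRRR
YYBBRRR
YYYYRRR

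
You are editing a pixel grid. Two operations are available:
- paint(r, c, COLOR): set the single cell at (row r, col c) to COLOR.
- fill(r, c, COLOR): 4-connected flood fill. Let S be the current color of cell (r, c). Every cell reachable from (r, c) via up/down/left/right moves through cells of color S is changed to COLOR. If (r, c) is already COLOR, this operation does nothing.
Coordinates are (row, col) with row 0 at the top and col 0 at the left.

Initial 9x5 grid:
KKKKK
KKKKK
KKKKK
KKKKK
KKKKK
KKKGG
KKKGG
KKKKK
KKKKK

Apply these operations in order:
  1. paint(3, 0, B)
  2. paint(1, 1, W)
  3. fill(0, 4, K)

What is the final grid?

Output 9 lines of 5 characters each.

After op 1 paint(3,0,B):
KKKKK
KKKKK
KKKKK
BKKKK
KKKKK
KKKGG
KKKGG
KKKKK
KKKKK
After op 2 paint(1,1,W):
KKKKK
KWKKK
KKKKK
BKKKK
KKKKK
KKKGG
KKKGG
KKKKK
KKKKK
After op 3 fill(0,4,K) [0 cells changed]:
KKKKK
KWKKK
KKKKK
BKKKK
KKKKK
KKKGG
KKKGG
KKKKK
KKKKK

Answer: KKKKK
KWKKK
KKKKK
BKKKK
KKKKK
KKKGG
KKKGG
KKKKK
KKKKK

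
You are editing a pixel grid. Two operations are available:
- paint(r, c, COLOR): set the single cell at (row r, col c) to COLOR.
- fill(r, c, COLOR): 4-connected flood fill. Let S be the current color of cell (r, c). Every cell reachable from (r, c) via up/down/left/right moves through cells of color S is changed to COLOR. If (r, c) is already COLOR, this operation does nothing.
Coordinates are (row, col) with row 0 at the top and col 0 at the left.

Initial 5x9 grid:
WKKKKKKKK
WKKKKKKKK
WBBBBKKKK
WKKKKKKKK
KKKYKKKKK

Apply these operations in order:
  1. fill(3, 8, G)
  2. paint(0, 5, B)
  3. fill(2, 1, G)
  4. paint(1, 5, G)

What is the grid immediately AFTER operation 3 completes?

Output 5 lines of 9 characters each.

After op 1 fill(3,8,G) [36 cells changed]:
WGGGGGGGG
WGGGGGGGG
WBBBBGGGG
WGGGGGGGG
GGGYGGGGG
After op 2 paint(0,5,B):
WGGGGBGGG
WGGGGGGGG
WBBBBGGGG
WGGGGGGGG
GGGYGGGGG
After op 3 fill(2,1,G) [4 cells changed]:
WGGGGBGGG
WGGGGGGGG
WGGGGGGGG
WGGGGGGGG
GGGYGGGGG

Answer: WGGGGBGGG
WGGGGGGGG
WGGGGGGGG
WGGGGGGGG
GGGYGGGGG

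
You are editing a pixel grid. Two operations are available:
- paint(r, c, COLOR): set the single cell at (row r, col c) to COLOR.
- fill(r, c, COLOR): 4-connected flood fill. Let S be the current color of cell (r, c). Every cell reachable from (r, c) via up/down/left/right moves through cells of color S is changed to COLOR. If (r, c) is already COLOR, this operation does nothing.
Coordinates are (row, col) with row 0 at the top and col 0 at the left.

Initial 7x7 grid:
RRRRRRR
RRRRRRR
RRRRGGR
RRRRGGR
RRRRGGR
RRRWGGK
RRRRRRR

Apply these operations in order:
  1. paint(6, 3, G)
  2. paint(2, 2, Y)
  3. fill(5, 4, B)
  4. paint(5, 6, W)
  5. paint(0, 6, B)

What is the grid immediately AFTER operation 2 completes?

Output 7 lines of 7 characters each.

Answer: RRRRRRR
RRRRRRR
RRYRGGR
RRRRGGR
RRRRGGR
RRRWGGK
RRRGRRR

Derivation:
After op 1 paint(6,3,G):
RRRRRRR
RRRRRRR
RRRRGGR
RRRRGGR
RRRRGGR
RRRWGGK
RRRGRRR
After op 2 paint(2,2,Y):
RRRRRRR
RRRRRRR
RRYRGGR
RRRRGGR
RRRRGGR
RRRWGGK
RRRGRRR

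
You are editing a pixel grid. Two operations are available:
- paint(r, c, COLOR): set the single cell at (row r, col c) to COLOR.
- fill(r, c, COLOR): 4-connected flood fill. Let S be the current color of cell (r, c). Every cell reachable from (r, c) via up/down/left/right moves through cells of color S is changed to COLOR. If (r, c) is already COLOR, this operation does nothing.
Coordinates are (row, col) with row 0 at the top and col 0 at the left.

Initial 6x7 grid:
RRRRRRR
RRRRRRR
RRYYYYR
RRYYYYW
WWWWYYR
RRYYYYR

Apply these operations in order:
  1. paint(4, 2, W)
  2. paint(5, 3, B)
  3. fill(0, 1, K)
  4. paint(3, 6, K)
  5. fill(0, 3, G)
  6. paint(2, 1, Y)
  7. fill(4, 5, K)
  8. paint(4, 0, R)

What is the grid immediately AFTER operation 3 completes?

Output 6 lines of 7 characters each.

Answer: KKKKKKK
KKKKKKK
KKYYYYK
KKYYYYW
WWWWYYR
RRYBYYR

Derivation:
After op 1 paint(4,2,W):
RRRRRRR
RRRRRRR
RRYYYYR
RRYYYYW
WWWWYYR
RRYYYYR
After op 2 paint(5,3,B):
RRRRRRR
RRRRRRR
RRYYYYR
RRYYYYW
WWWWYYR
RRYBYYR
After op 3 fill(0,1,K) [19 cells changed]:
KKKKKKK
KKKKKKK
KKYYYYK
KKYYYYW
WWWWYYR
RRYBYYR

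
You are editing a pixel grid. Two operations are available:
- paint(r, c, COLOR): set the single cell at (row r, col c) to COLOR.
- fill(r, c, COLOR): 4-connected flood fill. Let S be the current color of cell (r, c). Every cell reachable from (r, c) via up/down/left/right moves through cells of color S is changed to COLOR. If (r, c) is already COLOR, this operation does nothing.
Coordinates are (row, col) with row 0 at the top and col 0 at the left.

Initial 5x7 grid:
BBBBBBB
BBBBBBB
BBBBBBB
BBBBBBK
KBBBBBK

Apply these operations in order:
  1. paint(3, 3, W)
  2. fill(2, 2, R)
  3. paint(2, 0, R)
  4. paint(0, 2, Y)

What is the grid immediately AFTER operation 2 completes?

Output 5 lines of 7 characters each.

After op 1 paint(3,3,W):
BBBBBBB
BBBBBBB
BBBBBBB
BBBWBBK
KBBBBBK
After op 2 fill(2,2,R) [31 cells changed]:
RRRRRRR
RRRRRRR
RRRRRRR
RRRWRRK
KRRRRRK

Answer: RRRRRRR
RRRRRRR
RRRRRRR
RRRWRRK
KRRRRRK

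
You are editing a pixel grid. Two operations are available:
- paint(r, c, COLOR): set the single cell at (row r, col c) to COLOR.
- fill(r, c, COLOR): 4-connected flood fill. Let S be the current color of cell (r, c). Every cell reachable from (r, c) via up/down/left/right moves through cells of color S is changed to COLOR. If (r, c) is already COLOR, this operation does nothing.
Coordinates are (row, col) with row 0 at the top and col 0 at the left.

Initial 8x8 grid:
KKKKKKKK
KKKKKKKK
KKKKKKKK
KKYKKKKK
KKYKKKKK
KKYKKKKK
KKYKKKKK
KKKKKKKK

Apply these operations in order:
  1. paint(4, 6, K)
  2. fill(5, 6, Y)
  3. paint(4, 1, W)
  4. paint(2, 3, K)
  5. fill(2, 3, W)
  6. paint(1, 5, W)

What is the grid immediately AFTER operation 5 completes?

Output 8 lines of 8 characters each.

After op 1 paint(4,6,K):
KKKKKKKK
KKKKKKKK
KKKKKKKK
KKYKKKKK
KKYKKKKK
KKYKKKKK
KKYKKKKK
KKKKKKKK
After op 2 fill(5,6,Y) [60 cells changed]:
YYYYYYYY
YYYYYYYY
YYYYYYYY
YYYYYYYY
YYYYYYYY
YYYYYYYY
YYYYYYYY
YYYYYYYY
After op 3 paint(4,1,W):
YYYYYYYY
YYYYYYYY
YYYYYYYY
YYYYYYYY
YWYYYYYY
YYYYYYYY
YYYYYYYY
YYYYYYYY
After op 4 paint(2,3,K):
YYYYYYYY
YYYYYYYY
YYYKYYYY
YYYYYYYY
YWYYYYYY
YYYYYYYY
YYYYYYYY
YYYYYYYY
After op 5 fill(2,3,W) [1 cells changed]:
YYYYYYYY
YYYYYYYY
YYYWYYYY
YYYYYYYY
YWYYYYYY
YYYYYYYY
YYYYYYYY
YYYYYYYY

Answer: YYYYYYYY
YYYYYYYY
YYYWYYYY
YYYYYYYY
YWYYYYYY
YYYYYYYY
YYYYYYYY
YYYYYYYY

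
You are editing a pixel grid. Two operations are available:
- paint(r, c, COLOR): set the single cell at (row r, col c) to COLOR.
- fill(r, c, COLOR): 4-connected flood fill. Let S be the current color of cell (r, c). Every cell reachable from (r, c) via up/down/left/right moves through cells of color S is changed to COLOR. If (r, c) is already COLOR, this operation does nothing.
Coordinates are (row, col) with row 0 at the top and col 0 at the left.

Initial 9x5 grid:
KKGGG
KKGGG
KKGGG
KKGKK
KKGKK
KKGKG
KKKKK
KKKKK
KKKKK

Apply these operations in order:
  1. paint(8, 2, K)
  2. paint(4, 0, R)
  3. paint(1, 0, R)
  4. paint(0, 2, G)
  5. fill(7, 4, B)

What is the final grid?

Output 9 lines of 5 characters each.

After op 1 paint(8,2,K):
KKGGG
KKGGG
KKGGG
KKGKK
KKGKK
KKGKG
KKKKK
KKKKK
KKKKK
After op 2 paint(4,0,R):
KKGGG
KKGGG
KKGGG
KKGKK
RKGKK
KKGKG
KKKKK
KKKKK
KKKKK
After op 3 paint(1,0,R):
KKGGG
RKGGG
KKGGG
KKGKK
RKGKK
KKGKG
KKKKK
KKKKK
KKKKK
After op 4 paint(0,2,G):
KKGGG
RKGGG
KKGGG
KKGKK
RKGKK
KKGKG
KKKKK
KKKKK
KKKKK
After op 5 fill(7,4,B) [30 cells changed]:
BBGGG
RBGGG
BBGGG
BBGBB
RBGBB
BBGBG
BBBBB
BBBBB
BBBBB

Answer: BBGGG
RBGGG
BBGGG
BBGBB
RBGBB
BBGBG
BBBBB
BBBBB
BBBBB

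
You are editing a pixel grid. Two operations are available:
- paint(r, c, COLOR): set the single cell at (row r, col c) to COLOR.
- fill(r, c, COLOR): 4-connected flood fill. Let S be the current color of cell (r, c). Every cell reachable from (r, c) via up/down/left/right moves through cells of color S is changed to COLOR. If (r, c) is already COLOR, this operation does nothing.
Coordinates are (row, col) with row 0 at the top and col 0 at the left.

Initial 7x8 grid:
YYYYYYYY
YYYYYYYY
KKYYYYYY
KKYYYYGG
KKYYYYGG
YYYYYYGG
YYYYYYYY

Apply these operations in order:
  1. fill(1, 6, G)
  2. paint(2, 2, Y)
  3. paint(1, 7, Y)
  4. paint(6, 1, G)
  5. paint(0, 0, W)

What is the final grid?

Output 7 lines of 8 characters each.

After op 1 fill(1,6,G) [44 cells changed]:
GGGGGGGG
GGGGGGGG
KKGGGGGG
KKGGGGGG
KKGGGGGG
GGGGGGGG
GGGGGGGG
After op 2 paint(2,2,Y):
GGGGGGGG
GGGGGGGG
KKYGGGGG
KKGGGGGG
KKGGGGGG
GGGGGGGG
GGGGGGGG
After op 3 paint(1,7,Y):
GGGGGGGG
GGGGGGGY
KKYGGGGG
KKGGGGGG
KKGGGGGG
GGGGGGGG
GGGGGGGG
After op 4 paint(6,1,G):
GGGGGGGG
GGGGGGGY
KKYGGGGG
KKGGGGGG
KKGGGGGG
GGGGGGGG
GGGGGGGG
After op 5 paint(0,0,W):
WGGGGGGG
GGGGGGGY
KKYGGGGG
KKGGGGGG
KKGGGGGG
GGGGGGGG
GGGGGGGG

Answer: WGGGGGGG
GGGGGGGY
KKYGGGGG
KKGGGGGG
KKGGGGGG
GGGGGGGG
GGGGGGGG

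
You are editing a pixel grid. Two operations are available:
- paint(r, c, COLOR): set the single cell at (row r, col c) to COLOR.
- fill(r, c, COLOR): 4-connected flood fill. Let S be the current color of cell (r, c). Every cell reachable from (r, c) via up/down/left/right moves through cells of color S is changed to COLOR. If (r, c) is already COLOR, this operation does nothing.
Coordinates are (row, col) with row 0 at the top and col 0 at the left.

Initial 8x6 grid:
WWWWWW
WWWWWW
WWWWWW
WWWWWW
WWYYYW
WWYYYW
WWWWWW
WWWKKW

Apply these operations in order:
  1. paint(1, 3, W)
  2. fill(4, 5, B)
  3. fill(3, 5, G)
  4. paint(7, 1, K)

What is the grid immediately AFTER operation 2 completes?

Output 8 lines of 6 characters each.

After op 1 paint(1,3,W):
WWWWWW
WWWWWW
WWWWWW
WWWWWW
WWYYYW
WWYYYW
WWWWWW
WWWKKW
After op 2 fill(4,5,B) [40 cells changed]:
BBBBBB
BBBBBB
BBBBBB
BBBBBB
BBYYYB
BBYYYB
BBBBBB
BBBKKB

Answer: BBBBBB
BBBBBB
BBBBBB
BBBBBB
BBYYYB
BBYYYB
BBBBBB
BBBKKB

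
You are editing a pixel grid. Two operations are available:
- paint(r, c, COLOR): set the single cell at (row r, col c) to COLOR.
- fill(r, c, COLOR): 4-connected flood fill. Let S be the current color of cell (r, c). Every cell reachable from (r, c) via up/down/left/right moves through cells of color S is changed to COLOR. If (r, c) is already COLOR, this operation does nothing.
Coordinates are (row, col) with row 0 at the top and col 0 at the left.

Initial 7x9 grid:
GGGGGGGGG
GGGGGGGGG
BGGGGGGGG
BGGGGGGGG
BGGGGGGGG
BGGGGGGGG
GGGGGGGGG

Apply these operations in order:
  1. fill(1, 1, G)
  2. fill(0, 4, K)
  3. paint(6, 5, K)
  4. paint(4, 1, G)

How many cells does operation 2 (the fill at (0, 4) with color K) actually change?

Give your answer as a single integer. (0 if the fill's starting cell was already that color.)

Answer: 59

Derivation:
After op 1 fill(1,1,G) [0 cells changed]:
GGGGGGGGG
GGGGGGGGG
BGGGGGGGG
BGGGGGGGG
BGGGGGGGG
BGGGGGGGG
GGGGGGGGG
After op 2 fill(0,4,K) [59 cells changed]:
KKKKKKKKK
KKKKKKKKK
BKKKKKKKK
BKKKKKKKK
BKKKKKKKK
BKKKKKKKK
KKKKKKKKK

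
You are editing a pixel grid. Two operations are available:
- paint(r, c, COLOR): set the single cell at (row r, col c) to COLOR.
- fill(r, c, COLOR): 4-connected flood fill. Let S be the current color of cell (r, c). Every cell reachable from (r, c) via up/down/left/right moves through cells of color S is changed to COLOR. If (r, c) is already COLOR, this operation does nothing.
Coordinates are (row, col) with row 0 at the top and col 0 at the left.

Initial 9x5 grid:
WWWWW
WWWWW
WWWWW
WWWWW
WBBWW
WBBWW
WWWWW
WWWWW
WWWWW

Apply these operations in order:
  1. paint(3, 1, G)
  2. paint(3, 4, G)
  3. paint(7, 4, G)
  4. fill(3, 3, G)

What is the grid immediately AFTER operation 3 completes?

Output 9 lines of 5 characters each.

Answer: WWWWW
WWWWW
WWWWW
WGWWG
WBBWW
WBBWW
WWWWW
WWWWG
WWWWW

Derivation:
After op 1 paint(3,1,G):
WWWWW
WWWWW
WWWWW
WGWWW
WBBWW
WBBWW
WWWWW
WWWWW
WWWWW
After op 2 paint(3,4,G):
WWWWW
WWWWW
WWWWW
WGWWG
WBBWW
WBBWW
WWWWW
WWWWW
WWWWW
After op 3 paint(7,4,G):
WWWWW
WWWWW
WWWWW
WGWWG
WBBWW
WBBWW
WWWWW
WWWWG
WWWWW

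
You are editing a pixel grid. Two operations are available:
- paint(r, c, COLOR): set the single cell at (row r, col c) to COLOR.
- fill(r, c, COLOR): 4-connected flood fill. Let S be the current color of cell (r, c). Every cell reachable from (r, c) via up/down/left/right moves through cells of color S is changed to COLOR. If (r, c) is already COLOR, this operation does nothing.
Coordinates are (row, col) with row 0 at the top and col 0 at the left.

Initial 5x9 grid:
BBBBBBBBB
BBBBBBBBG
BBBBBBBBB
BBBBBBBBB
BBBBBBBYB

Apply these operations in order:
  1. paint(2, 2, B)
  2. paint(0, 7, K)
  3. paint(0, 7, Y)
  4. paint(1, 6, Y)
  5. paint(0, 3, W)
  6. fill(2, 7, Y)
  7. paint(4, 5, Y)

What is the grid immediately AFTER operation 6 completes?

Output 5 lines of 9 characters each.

After op 1 paint(2,2,B):
BBBBBBBBB
BBBBBBBBG
BBBBBBBBB
BBBBBBBBB
BBBBBBBYB
After op 2 paint(0,7,K):
BBBBBBBKB
BBBBBBBBG
BBBBBBBBB
BBBBBBBBB
BBBBBBBYB
After op 3 paint(0,7,Y):
BBBBBBBYB
BBBBBBBBG
BBBBBBBBB
BBBBBBBBB
BBBBBBBYB
After op 4 paint(1,6,Y):
BBBBBBBYB
BBBBBBYBG
BBBBBBBBB
BBBBBBBBB
BBBBBBBYB
After op 5 paint(0,3,W):
BBBWBBBYB
BBBBBBYBG
BBBBBBBBB
BBBBBBBBB
BBBBBBBYB
After op 6 fill(2,7,Y) [39 cells changed]:
YYYWYYYYB
YYYYYYYYG
YYYYYYYYY
YYYYYYYYY
YYYYYYYYY

Answer: YYYWYYYYB
YYYYYYYYG
YYYYYYYYY
YYYYYYYYY
YYYYYYYYY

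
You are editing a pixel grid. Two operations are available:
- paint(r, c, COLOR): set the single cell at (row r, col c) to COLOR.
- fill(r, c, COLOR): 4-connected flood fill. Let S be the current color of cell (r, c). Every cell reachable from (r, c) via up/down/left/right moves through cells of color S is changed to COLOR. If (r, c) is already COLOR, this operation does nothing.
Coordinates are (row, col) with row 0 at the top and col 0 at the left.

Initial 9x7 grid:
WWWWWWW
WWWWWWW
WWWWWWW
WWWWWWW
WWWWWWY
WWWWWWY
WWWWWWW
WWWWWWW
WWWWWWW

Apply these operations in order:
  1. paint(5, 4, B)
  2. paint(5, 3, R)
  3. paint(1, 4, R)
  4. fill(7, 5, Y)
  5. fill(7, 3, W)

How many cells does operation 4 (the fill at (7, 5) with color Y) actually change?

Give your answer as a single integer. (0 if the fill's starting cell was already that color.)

Answer: 58

Derivation:
After op 1 paint(5,4,B):
WWWWWWW
WWWWWWW
WWWWWWW
WWWWWWW
WWWWWWY
WWWWBWY
WWWWWWW
WWWWWWW
WWWWWWW
After op 2 paint(5,3,R):
WWWWWWW
WWWWWWW
WWWWWWW
WWWWWWW
WWWWWWY
WWWRBWY
WWWWWWW
WWWWWWW
WWWWWWW
After op 3 paint(1,4,R):
WWWWWWW
WWWWRWW
WWWWWWW
WWWWWWW
WWWWWWY
WWWRBWY
WWWWWWW
WWWWWWW
WWWWWWW
After op 4 fill(7,5,Y) [58 cells changed]:
YYYYYYY
YYYYRYY
YYYYYYY
YYYYYYY
YYYYYYY
YYYRBYY
YYYYYYY
YYYYYYY
YYYYYYY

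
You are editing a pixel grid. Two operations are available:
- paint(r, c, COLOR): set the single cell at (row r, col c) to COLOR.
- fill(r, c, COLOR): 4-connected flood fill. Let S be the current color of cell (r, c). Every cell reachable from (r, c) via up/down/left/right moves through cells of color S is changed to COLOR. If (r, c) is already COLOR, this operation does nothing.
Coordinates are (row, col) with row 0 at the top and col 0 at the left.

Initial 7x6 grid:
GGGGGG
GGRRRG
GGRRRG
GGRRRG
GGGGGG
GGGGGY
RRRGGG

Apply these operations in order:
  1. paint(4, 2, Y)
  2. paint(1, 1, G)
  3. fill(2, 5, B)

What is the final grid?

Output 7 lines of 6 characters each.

After op 1 paint(4,2,Y):
GGGGGG
GGRRRG
GGRRRG
GGRRRG
GGYGGG
GGGGGY
RRRGGG
After op 2 paint(1,1,G):
GGGGGG
GGRRRG
GGRRRG
GGRRRG
GGYGGG
GGGGGY
RRRGGG
After op 3 fill(2,5,B) [28 cells changed]:
BBBBBB
BBRRRB
BBRRRB
BBRRRB
BBYBBB
BBBBBY
RRRBBB

Answer: BBBBBB
BBRRRB
BBRRRB
BBRRRB
BBYBBB
BBBBBY
RRRBBB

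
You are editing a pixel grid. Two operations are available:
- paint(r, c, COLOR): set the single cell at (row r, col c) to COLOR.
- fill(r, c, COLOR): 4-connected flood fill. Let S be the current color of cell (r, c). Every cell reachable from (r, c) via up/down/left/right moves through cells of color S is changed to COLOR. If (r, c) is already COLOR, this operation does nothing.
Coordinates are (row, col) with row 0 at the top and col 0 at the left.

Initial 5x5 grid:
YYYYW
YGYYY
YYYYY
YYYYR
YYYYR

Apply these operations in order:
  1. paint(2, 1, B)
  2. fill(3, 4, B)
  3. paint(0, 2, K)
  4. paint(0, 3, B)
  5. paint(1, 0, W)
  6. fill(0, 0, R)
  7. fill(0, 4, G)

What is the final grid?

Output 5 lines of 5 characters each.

Answer: RRKBG
WGYYY
YBYYY
YYYYB
YYYYB

Derivation:
After op 1 paint(2,1,B):
YYYYW
YGYYY
YBYYY
YYYYR
YYYYR
After op 2 fill(3,4,B) [2 cells changed]:
YYYYW
YGYYY
YBYYY
YYYYB
YYYYB
After op 3 paint(0,2,K):
YYKYW
YGYYY
YBYYY
YYYYB
YYYYB
After op 4 paint(0,3,B):
YYKBW
YGYYY
YBYYY
YYYYB
YYYYB
After op 5 paint(1,0,W):
YYKBW
WGYYY
YBYYY
YYYYB
YYYYB
After op 6 fill(0,0,R) [2 cells changed]:
RRKBW
WGYYY
YBYYY
YYYYB
YYYYB
After op 7 fill(0,4,G) [1 cells changed]:
RRKBG
WGYYY
YBYYY
YYYYB
YYYYB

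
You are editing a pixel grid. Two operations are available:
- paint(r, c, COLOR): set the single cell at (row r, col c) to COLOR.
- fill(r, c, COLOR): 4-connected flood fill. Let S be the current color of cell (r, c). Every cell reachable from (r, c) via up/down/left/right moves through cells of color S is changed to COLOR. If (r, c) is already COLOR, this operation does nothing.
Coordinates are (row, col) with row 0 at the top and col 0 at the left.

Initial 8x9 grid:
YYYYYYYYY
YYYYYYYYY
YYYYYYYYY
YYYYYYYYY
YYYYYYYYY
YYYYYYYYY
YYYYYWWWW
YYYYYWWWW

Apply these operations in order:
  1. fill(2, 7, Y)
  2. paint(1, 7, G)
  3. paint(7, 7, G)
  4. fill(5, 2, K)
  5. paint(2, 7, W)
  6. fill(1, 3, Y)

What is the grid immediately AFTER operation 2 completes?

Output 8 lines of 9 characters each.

Answer: YYYYYYYYY
YYYYYYYGY
YYYYYYYYY
YYYYYYYYY
YYYYYYYYY
YYYYYYYYY
YYYYYWWWW
YYYYYWWWW

Derivation:
After op 1 fill(2,7,Y) [0 cells changed]:
YYYYYYYYY
YYYYYYYYY
YYYYYYYYY
YYYYYYYYY
YYYYYYYYY
YYYYYYYYY
YYYYYWWWW
YYYYYWWWW
After op 2 paint(1,7,G):
YYYYYYYYY
YYYYYYYGY
YYYYYYYYY
YYYYYYYYY
YYYYYYYYY
YYYYYYYYY
YYYYYWWWW
YYYYYWWWW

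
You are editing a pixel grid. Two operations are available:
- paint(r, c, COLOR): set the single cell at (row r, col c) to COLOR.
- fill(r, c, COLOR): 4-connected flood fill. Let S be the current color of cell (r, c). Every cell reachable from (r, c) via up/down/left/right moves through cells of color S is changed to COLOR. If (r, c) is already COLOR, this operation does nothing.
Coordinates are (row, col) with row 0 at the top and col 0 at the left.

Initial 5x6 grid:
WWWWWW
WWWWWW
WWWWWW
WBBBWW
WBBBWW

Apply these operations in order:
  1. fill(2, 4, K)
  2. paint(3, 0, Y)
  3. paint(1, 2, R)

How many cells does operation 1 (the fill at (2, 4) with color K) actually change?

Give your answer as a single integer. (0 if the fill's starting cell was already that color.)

After op 1 fill(2,4,K) [24 cells changed]:
KKKKKK
KKKKKK
KKKKKK
KBBBKK
KBBBKK

Answer: 24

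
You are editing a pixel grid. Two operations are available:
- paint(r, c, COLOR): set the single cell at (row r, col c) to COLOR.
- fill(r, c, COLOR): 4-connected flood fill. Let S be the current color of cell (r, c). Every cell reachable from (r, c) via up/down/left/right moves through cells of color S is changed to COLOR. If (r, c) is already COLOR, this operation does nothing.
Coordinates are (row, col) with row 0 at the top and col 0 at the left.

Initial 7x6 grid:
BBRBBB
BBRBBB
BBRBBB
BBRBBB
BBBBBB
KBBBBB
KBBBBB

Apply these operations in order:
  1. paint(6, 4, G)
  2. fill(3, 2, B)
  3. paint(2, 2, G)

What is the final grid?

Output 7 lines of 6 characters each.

After op 1 paint(6,4,G):
BBRBBB
BBRBBB
BBRBBB
BBRBBB
BBBBBB
KBBBBB
KBBBGB
After op 2 fill(3,2,B) [4 cells changed]:
BBBBBB
BBBBBB
BBBBBB
BBBBBB
BBBBBB
KBBBBB
KBBBGB
After op 3 paint(2,2,G):
BBBBBB
BBBBBB
BBGBBB
BBBBBB
BBBBBB
KBBBBB
KBBBGB

Answer: BBBBBB
BBBBBB
BBGBBB
BBBBBB
BBBBBB
KBBBBB
KBBBGB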